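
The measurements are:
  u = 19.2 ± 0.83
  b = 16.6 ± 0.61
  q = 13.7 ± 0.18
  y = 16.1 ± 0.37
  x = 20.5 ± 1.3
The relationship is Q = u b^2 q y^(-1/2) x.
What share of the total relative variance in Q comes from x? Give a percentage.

34.7%

(δQ/Q)² = (1·δu/u)² + (2·δb/b)² + (1·δq/q)² + (−½·δy/y)² + (1·δx/x)²
  u term: (1×0.0432)² = 0.00187
  b term: (2×0.0367)² = 0.00540
  q term: (1×0.0131)² = 0.000173
  y term: (-0.5×0.0230)² = 0.000132
  x term: (1×0.0634)² = 0.00402
Total = 0.0116. Share from x = 0.00402/0.0116 = 0.347.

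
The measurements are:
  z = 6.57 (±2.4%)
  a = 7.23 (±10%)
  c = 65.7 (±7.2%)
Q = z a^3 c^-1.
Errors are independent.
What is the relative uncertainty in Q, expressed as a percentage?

For a monomial Q ∝ z, a^3, c^-1, fractional errors add in quadrature:
  (1·δz/z)² = (1×0.0240)² = 0.000576;  (3·δa/a)² = (3×0.100)² = 0.0900;  (-1·δc/c)² = (-1×0.0720)² = 0.00518
δQ/Q = √(0.0958) = 0.309

30.9%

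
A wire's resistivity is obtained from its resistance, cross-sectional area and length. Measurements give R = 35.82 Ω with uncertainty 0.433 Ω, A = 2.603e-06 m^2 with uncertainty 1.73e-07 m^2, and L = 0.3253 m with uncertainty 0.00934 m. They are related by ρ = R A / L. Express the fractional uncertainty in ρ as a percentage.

Since ρ is a product/quotient, work with relative uncertainties:
  (1·δR/R)² = (1×0.0121)² = 0.000146;  (1·δA/A)² = (1×0.0665)² = 0.00442;  (-1·δL/L)² = (-1×0.0287)² = 0.000824
δρ/ρ = √(0.00539) = 0.0734

7.34%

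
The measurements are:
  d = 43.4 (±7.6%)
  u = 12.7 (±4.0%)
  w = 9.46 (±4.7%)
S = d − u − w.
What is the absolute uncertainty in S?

For a sum/difference, combine absolute errors in quadrature:
  (δd)² = 10.9;  (δu)² = 0.258;  (δw)² = 0.198
δS = √(11.3) = 3.37

3.37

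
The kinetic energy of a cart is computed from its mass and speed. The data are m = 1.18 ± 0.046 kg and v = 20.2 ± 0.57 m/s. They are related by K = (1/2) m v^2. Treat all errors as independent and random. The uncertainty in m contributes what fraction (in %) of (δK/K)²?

(δK/K)² = (1·δm/m)² + (2·δv/v)²
  m term: (1×0.0390)² = 0.00152
  v term: (2×0.0282)² = 0.00318
Total = 0.00470. Share from m = 0.00152/0.00470 = 0.323.

32.3%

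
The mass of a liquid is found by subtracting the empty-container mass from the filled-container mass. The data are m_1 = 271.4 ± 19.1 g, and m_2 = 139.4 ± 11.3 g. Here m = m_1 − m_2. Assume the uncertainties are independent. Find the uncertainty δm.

Sums and differences: (δm)² = Σ (cᵢ δxᵢ)².
  (δm_1)² = 365;  (δm_2)² = 128
δm = √(493) = 22.2 g

22.2 g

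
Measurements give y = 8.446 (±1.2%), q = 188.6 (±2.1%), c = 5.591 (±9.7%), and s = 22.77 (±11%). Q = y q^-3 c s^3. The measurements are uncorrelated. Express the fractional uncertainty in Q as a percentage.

Since Q is a product/quotient, work with relative uncertainties:
  (1·δy/y)² = (1×0.0120)² = 0.000144;  (-3·δq/q)² = (-3×0.0210)² = 0.00397;  (1·δc/c)² = (1×0.0970)² = 0.00941;  (3·δs/s)² = (3×0.110)² = 0.109
δQ/Q = √(0.122) = 0.350

35.0%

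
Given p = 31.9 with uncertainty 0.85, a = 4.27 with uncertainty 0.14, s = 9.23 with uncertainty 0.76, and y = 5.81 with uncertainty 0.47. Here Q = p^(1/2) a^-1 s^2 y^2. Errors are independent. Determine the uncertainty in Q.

Q is a product of powers, so relative uncertainties combine in quadrature:
  (½·δp/p)² = (0.5×0.0266)² = 0.000177;  (-1·δa/a)² = (-1×0.0328)² = 0.00107;  (2·δs/s)² = (2×0.0823)² = 0.0271;  (2·δy/y)² = (2×0.0809)² = 0.0262
δQ/Q = √(0.0545) = 0.234
Q = 3800, so δQ = 0.234 × 3800 = 888.

888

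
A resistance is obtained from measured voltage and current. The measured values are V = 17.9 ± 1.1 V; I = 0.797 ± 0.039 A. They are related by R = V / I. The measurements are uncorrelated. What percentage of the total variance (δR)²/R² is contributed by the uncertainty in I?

(δR/R)² = (1·δV/V)² + (-1·δI/I)²
  V term: (1×0.0615)² = 0.00378
  I term: (-1×0.0489)² = 0.00239
Total = 0.00617. Share from I = 0.00239/0.00617 = 0.388.

38.8%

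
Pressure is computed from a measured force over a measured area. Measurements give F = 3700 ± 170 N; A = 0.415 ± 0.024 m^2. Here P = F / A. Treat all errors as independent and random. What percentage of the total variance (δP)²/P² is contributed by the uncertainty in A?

(δP/P)² = (1·δF/F)² + (-1·δA/A)²
  F term: (1×0.0459)² = 0.00211
  A term: (-1×0.0578)² = 0.00334
Total = 0.00546. Share from A = 0.00334/0.00546 = 0.613.

61.3%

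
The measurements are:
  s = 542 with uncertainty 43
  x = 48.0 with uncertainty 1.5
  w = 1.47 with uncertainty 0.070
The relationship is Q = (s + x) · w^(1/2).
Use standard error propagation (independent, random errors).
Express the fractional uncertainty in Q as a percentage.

7.67%

Let u = s + x = 590. δu = √(δs² + δx²) = √(1850 + 2.25) = 43.0, so δu/u = 0.0729.
Q is then a monomial in u, w:
δQ/Q = √((δu/u)² + (½·δw/w)²) = √(0.00532 + 0.000567) = 0.0767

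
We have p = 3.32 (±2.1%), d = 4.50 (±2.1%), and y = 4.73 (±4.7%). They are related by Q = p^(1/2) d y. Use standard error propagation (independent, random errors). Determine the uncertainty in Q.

2.04

For a monomial Q ∝ p^(1/2), d, y, fractional errors add in quadrature:
  (½·δp/p)² = (0.5×0.0210)² = 0.000110;  (1·δd/d)² = (1×0.0210)² = 0.000441;  (1·δy/y)² = (1×0.0470)² = 0.00221
δQ/Q = √(0.00276) = 0.0525
Q = 38.8, so δQ = 0.0525 × 38.8 = 2.04.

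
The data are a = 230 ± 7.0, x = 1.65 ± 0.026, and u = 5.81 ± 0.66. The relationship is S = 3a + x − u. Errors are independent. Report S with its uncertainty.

S is a linear combination, so absolute uncertainties add in quadrature:
  (3·δa)² = 441;  (δx)² = 0.000676;  (δu)² = 0.436
δS = √(441) = 21.0
S = 686.

686 ± 21.0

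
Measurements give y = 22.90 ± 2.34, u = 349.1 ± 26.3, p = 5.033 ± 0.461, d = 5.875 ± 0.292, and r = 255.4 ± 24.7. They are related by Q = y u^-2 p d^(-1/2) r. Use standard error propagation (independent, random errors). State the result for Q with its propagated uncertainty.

0.09965 ± 0.0226

Products/powers → add relative errors in quadrature, weighted by exponent:
  (1·δy/y)² = (1×0.102)² = 0.0104;  (-2·δu/u)² = (-2×0.0753)² = 0.0227;  (1·δp/p)² = (1×0.0916)² = 0.00839;  (−½·δd/d)² = (-0.5×0.0497)² = 0.000618;  (1·δr/r)² = (1×0.0967)² = 0.00935
δQ/Q = √(0.0515) = 0.227
Q = 0.09965, so δQ = 0.227 × 0.09965 = 0.0226.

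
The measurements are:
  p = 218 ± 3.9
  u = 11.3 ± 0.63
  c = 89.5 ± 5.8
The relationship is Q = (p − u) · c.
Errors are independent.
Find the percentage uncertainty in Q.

Let w = p − u = 207. δw = √(δp² + δu²) = √(15.2 + 0.397) = 3.95, so δw/w = 0.0191.
Q is then a monomial in w, c:
δQ/Q = √((δw/w)² + (1·δc/c)²) = √(0.000365 + 0.00420) = 0.0676

6.76%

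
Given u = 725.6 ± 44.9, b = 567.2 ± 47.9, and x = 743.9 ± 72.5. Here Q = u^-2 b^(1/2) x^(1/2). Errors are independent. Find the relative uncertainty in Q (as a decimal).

Each factor contributes (exponent × relative error)² to (δQ/Q)²:
  (-2·δu/u)² = (-2×0.0619)² = 0.0153;  (½·δb/b)² = (0.5×0.0844)² = 0.00178;  (½·δx/x)² = (0.5×0.0975)² = 0.00237
δQ/Q = √(0.0195) = 0.140

0.140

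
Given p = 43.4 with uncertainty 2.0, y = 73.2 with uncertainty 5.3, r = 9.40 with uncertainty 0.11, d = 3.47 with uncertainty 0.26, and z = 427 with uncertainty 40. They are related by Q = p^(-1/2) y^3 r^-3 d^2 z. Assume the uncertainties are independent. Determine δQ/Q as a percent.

Since Q is a product/quotient, work with relative uncertainties:
  (−½·δp/p)² = (-0.5×0.0461)² = 0.000531;  (3·δy/y)² = (3×0.0724)² = 0.0472;  (-3·δr/r)² = (-3×0.0117)² = 0.00123;  (2·δd/d)² = (2×0.0749)² = 0.0225;  (1·δz/z)² = (1×0.0937)² = 0.00878
δQ/Q = √(0.0802) = 0.283

28.3%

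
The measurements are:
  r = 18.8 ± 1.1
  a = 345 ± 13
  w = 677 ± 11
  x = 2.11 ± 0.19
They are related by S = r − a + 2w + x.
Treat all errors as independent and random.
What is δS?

25.6

Sums and differences: (δS)² = Σ (cᵢ δxᵢ)².
  (δr)² = 1.21;  (δa)² = 169;  (2·δw)² = 484;  (δx)² = 0.0361
δS = √(654) = 25.6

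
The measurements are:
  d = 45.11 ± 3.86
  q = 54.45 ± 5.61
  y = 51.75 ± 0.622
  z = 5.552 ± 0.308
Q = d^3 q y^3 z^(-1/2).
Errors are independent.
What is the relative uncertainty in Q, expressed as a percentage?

Products/powers → add relative errors in quadrature, weighted by exponent:
  (3·δd/d)² = (3×0.0856)² = 0.0659;  (1·δq/q)² = (1×0.103)² = 0.0106;  (3·δy/y)² = (3×0.0120)² = 0.00130;  (−½·δz/z)² = (-0.5×0.0555)² = 0.000769
δQ/Q = √(0.0786) = 0.280

28.0%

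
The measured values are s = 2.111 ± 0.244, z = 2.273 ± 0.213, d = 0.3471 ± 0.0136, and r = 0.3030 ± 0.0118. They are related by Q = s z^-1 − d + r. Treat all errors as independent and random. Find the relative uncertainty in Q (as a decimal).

Let p = s·z^-1 = 0.9287. δp/p = √((1·δs/s)² + (-1·δz/z)²) = √(0.0134 + 0.00878) = 0.149, so δp = 0.138.
Q = p − d + r: δQ = √(δp² + δd² + δr²) = √(0.0191 + 0.000185 + 0.000139) = 0.139
Q = 0.8846, so δQ/Q = 0.139/0.8846 = 0.158.

0.158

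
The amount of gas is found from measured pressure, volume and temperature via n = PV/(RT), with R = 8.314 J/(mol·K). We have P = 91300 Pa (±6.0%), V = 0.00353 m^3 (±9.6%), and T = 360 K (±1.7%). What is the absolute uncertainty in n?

0.0123 mol

Products/powers → add relative errors in quadrature, weighted by exponent:
  (1·δP/P)² = (1×0.0600)² = 0.00360;  (1·δV/V)² = (1×0.0960)² = 0.00922;  (-1·δT/T)² = (-1×0.0170)² = 0.000289
δn/n = √(0.0131) = 0.114
n = 0.108 mol, so δn = 0.114 × 0.108 = 0.0123 mol.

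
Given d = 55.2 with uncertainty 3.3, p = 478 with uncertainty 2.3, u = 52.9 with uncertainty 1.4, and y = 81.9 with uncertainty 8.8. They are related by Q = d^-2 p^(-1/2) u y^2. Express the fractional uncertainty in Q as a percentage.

24.7%

For a monomial Q ∝ d^-2, p^(-1/2), u, y^2, fractional errors add in quadrature:
  (-2·δd/d)² = (-2×0.0598)² = 0.0143;  (−½·δp/p)² = (-0.5×0.00481)² = 5.79e-06;  (1·δu/u)² = (1×0.0265)² = 0.000700;  (2·δy/y)² = (2×0.107)² = 0.0462
δQ/Q = √(0.0612) = 0.247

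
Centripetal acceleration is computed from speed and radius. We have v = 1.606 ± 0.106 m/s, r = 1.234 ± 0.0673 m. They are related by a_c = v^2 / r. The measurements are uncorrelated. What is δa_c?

0.299 m/s^2

a_c is a product of powers, so relative uncertainties combine in quadrature:
  (2·δv/v)² = (2×0.0660)² = 0.0174;  (-1·δr/r)² = (-1×0.0545)² = 0.00297
δa_c/a_c = √(0.0204) = 0.143
a_c = 2.090 m/s^2, so δa_c = 0.143 × 2.090 = 0.299 m/s^2.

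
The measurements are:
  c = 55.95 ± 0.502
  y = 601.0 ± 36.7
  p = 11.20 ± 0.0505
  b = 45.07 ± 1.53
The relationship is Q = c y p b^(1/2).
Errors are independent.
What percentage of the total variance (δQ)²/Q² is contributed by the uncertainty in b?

(δQ/Q)² = (1·δc/c)² + (1·δy/y)² + (1·δp/p)² + (½·δb/b)²
  c term: (1×0.00897)² = 8.05e-05
  y term: (1×0.0611)² = 0.00373
  p term: (1×0.00451)² = 2.03e-05
  b term: (0.5×0.0339)² = 0.000288
Total = 0.00412. Share from b = 0.000288/0.00412 = 0.0700.

7.00%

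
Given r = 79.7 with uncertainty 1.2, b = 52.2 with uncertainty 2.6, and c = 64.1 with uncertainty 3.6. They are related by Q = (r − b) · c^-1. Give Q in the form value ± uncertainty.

Let u = r − b = 27.5. δu = √(δr² + δb²) = √(1.44 + 6.76) = 2.86, so δu/u = 0.104.
Q is then a monomial in u, c:
δQ/Q = √((δu/u)² + (-1·δc/c)²) = √(0.0108 + 0.00315) = 0.118
Q = 0.429, so δQ = 0.118 × 0.429 = 0.0508.

0.429 ± 0.0508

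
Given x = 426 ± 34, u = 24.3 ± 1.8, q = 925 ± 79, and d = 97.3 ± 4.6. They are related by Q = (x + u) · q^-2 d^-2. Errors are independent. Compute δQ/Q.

Let w = x + u = 450. δw = √(δx² + δu²) = √(1160 + 3.24) = 34.0, so δw/w = 0.0756.
Q is then a monomial in w, q, d:
δQ/Q = √((δw/w)² + (-2·δq/q)² + (-2·δd/d)²) = √(0.00572 + 0.0292 + 0.00894) = 0.209

0.209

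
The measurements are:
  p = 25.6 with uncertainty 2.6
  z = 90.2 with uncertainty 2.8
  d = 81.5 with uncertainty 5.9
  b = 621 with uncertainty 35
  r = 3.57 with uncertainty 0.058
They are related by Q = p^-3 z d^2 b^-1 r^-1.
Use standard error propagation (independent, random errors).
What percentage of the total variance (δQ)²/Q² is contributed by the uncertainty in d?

(δQ/Q)² = (-3·δp/p)² + (1·δz/z)² + (2·δd/d)² + (-1·δb/b)² + (-1·δr/r)²
  p term: (-3×0.102)² = 0.0928
  z term: (1×0.0310)² = 0.000964
  d term: (2×0.0724)² = 0.0210
  b term: (-1×0.0564)² = 0.00318
  r term: (-1×0.0162)² = 0.000264
Total = 0.118. Share from d = 0.0210/0.118 = 0.177.

17.7%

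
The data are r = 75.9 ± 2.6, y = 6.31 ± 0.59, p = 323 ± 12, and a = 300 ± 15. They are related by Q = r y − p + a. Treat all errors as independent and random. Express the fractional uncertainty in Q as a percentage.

Let w = r·y = 479. δw/w = √((1·δr/r)² + (1·δy/y)²) = √(0.00117 + 0.00874) = 0.0996, so δw = 47.7.
Q = w − p + a: δQ = √(δw² + δp² + δa²) = √(2270 + 144 + 225) = 51.4
Q = 456, so δQ/Q = 51.4/456 = 0.113.

11.3%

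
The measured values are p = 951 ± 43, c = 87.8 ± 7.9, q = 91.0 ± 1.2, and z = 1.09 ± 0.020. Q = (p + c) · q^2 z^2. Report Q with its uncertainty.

Let u = p + c = 1040. δu = √(δp² + δc²) = √(1850 + 62.4) = 43.7, so δu/u = 0.0421.
Q is then a monomial in u, q, z:
δQ/Q = √((δu/u)² + (2·δq/q)² + (2·δz/z)²) = √(0.00177 + 0.000696 + 0.00135) = 0.0618
Q = 1.02e+07, so δQ = 0.0618 × 1.02e+07 = 6.31e+05.

(1.02 ± 0.0631) × 10^7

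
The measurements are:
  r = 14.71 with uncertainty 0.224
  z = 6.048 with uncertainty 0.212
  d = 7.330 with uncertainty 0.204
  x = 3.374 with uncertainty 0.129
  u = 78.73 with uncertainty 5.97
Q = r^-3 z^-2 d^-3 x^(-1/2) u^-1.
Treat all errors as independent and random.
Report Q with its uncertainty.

(1.508 ± 0.214) × 10^-10

For a monomial Q ∝ r^-3, z^-2, d^-3, x^(-1/2), u^-1, fractional errors add in quadrature:
  (-3·δr/r)² = (-3×0.0152)² = 0.00209;  (-2·δz/z)² = (-2×0.0351)² = 0.00491;  (-3·δd/d)² = (-3×0.0278)² = 0.00697;  (−½·δx/x)² = (-0.5×0.0382)² = 0.000365;  (-1·δu/u)² = (-1×0.0758)² = 0.00575
δQ/Q = √(0.0201) = 0.142
Q = 1.508e-10, so δQ = 0.142 × 1.508e-10 = 2.14e-11.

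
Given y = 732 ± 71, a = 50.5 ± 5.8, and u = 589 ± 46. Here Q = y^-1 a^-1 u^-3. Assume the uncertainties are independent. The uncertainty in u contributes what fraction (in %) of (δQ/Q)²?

70.8%

(δQ/Q)² = (-1·δy/y)² + (-1·δa/a)² + (-3·δu/u)²
  y term: (-1×0.0970)² = 0.00941
  a term: (-1×0.115)² = 0.0132
  u term: (-3×0.0781)² = 0.0549
Total = 0.0775. Share from u = 0.0549/0.0775 = 0.708.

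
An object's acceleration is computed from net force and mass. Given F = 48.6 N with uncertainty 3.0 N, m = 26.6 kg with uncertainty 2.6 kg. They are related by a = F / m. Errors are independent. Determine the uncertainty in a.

0.211 m/s^2

For a monomial a ∝ F, m^-1, fractional errors add in quadrature:
  (1·δF/F)² = (1×0.0617)² = 0.00381;  (-1·δm/m)² = (-1×0.0977)² = 0.00955
δa/a = √(0.0134) = 0.116
a = 1.83 m/s^2, so δa = 0.116 × 1.83 = 0.211 m/s^2.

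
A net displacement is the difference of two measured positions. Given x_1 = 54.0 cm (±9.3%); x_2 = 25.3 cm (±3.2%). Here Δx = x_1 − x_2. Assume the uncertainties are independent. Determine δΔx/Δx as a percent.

Δx is a linear combination, so absolute uncertainties add in quadrature:
  (δx_1)² = 25.2;  (δx_2)² = 0.655
δΔx = √(25.9) = 5.09 cm
Δx = 28.7 cm, so δΔx/Δx = 5.09/28.7 = 0.177.

17.7%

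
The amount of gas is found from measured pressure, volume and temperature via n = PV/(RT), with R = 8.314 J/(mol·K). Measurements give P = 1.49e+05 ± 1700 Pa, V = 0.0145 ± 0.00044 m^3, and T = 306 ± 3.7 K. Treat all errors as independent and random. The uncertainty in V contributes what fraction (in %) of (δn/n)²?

(δn/n)² = (1·δP/P)² + (1·δV/V)² + (-1·δT/T)²
  P term: (1×0.0114)² = 0.000130
  V term: (1×0.0303)² = 0.000921
  T term: (-1×0.0121)² = 0.000146
Total = 0.00120. Share from V = 0.000921/0.00120 = 0.769.

76.9%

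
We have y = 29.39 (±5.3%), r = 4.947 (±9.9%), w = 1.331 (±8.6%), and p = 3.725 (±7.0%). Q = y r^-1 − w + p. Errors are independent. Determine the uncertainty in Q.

0.725

Let h = y·r^-1 = 5.941. δh/h = √((1·δy/y)² + (-1·δr/r)²) = √(0.00281 + 0.00980) = 0.112, so δh = 0.667.
Q = h − w + p: δQ = √(δh² + δw² + δp²) = √(0.445 + 0.0131 + 0.0680) = 0.725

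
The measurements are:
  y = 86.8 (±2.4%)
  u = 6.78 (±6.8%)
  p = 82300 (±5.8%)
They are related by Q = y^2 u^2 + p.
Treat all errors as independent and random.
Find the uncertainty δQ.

50200

Let w = y^2·u^2 = 3.46e+05. δw/w = √((2·δy/y)² + (2·δu/u)²) = √(0.00230 + 0.0185) = 0.144, so δw = 49900.
Q = w + p: δQ = √(δw² + δp²) = √(2.49e+09 + 2.28e+07) = 50200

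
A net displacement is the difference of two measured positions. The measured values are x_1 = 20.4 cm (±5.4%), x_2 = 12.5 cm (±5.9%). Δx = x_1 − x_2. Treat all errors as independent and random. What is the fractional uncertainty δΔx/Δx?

0.168

Each term contributes (cᵢ δxᵢ)² to (δΔx)²:
  (δx_1)² = 1.21;  (δx_2)² = 0.544
δΔx = √(1.76) = 1.33 cm
Δx = 7.90 cm, so δΔx/Δx = 1.33/7.90 = 0.168.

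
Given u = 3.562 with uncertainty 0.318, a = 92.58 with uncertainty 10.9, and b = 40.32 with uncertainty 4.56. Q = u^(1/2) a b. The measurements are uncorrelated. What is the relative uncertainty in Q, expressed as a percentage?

Relative error in a monomial: (δQ/Q)² = Σ (nᵢ · δxᵢ/xᵢ)².
  (½·δu/u)² = (0.5×0.0893)² = 0.00199;  (1·δa/a)² = (1×0.118)² = 0.0139;  (1·δb/b)² = (1×0.113)² = 0.0128
δQ/Q = √(0.0286) = 0.169

16.9%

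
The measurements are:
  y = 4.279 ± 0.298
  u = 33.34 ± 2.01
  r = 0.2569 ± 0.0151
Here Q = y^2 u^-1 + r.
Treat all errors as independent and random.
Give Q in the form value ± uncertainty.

0.8061 ± 0.0847

Let p = y^2·u^-1 = 0.5492. δp/p = √((2·δy/y)² + (-1·δu/u)²) = √(0.0194 + 0.00363) = 0.152, so δp = 0.0834.
Q = p + r: δQ = √(δp² + δr²) = √(0.00695 + 0.000228) = 0.0847
Q = 0.8061.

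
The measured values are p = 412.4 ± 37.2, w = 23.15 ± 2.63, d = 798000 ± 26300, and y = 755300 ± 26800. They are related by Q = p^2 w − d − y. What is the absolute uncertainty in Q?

8.4e+05

Let h = p^2·w = 3.937e+06. δh/h = √((2·δp/p)² + (1·δw/w)²) = √(0.0325 + 0.0129) = 0.213, so δh = 8.39e+05.
Q = h − d − y: δQ = √(δh² + δd² + δy²) = √(7.05e+11 + 6.92e+08 + 7.18e+08) = 8.4e+05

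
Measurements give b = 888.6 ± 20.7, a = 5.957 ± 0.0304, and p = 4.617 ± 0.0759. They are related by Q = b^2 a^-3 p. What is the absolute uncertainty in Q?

Q is a product of powers, so relative uncertainties combine in quadrature:
  (2·δb/b)² = (2×0.0233)² = 0.00217;  (-3·δa/a)² = (-3×0.00510)² = 0.000234;  (1·δp/p)² = (1×0.0164)² = 0.000270
δQ/Q = √(0.00268) = 0.0517
Q = 17250, so δQ = 0.0517 × 17250 = 892.

892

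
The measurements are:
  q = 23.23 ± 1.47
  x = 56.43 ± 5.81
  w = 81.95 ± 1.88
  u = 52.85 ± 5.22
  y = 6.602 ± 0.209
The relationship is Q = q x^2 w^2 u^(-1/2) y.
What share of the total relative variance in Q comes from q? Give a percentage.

(δQ/Q)² = (1·δq/q)² + (2·δx/x)² + (2·δw/w)² + (−½·δu/u)² + (1·δy/y)²
  q term: (1×0.0633)² = 0.00400
  x term: (2×0.103)² = 0.0424
  w term: (2×0.0229)² = 0.00211
  u term: (-0.5×0.0988)² = 0.00244
  y term: (1×0.0317)² = 0.00100
Total = 0.0520. Share from q = 0.00400/0.0520 = 0.0771.

7.71%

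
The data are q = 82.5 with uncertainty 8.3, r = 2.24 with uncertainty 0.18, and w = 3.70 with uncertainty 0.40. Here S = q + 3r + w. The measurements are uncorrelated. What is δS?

8.33

For a sum/difference, combine absolute errors in quadrature:
  (δq)² = 68.9;  (3·δr)² = 0.292;  (δw)² = 0.160
δS = √(69.3) = 8.33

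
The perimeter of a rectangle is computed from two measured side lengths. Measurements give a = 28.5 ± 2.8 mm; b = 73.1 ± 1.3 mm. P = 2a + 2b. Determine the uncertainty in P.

6.17 mm

Each term contributes (cᵢ δxᵢ)² to (δP)²:
  (2·δa)² = 31.4;  (2·δb)² = 6.76
δP = √(38.1) = 6.17 mm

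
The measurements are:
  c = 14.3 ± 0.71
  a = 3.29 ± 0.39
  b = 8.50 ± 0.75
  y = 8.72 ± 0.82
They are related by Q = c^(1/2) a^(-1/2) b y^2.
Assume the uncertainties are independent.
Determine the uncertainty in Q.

293

Each factor contributes (exponent × relative error)² to (δQ/Q)²:
  (½·δc/c)² = (0.5×0.0497)² = 0.000616;  (−½·δa/a)² = (-0.5×0.119)² = 0.00351;  (1·δb/b)² = (1×0.0882)² = 0.00779;  (2·δy/y)² = (2×0.0940)² = 0.0354
δQ/Q = √(0.0473) = 0.217
Q = 1350, so δQ = 0.217 × 1350 = 293.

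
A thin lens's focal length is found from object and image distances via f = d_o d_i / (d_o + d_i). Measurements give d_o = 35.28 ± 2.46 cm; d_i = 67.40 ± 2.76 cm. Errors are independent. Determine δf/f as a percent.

4.79%

∂f/∂d_o = (d_i/(d_o+d_i))² = 0.431;  ∂f/∂d_i = (d_o/(d_o+d_i))² = 0.118
δf = √((∂f/∂d_o · δd_o)² + (∂f/∂d_i · δd_i)²) = √(1.12 + 0.106) = 1.11 cm
f = 23.16 cm, so δf/f = 1.11/23.16 = 0.0479.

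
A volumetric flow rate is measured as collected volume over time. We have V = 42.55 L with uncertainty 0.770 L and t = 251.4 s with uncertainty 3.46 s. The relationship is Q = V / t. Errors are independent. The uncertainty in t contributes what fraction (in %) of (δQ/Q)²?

(δQ/Q)² = (1·δV/V)² + (-1·δt/t)²
  V term: (1×0.0181)² = 0.000327
  t term: (-1×0.0138)² = 0.000189
Total = 0.000517. Share from t = 0.000189/0.000517 = 0.366.

36.6%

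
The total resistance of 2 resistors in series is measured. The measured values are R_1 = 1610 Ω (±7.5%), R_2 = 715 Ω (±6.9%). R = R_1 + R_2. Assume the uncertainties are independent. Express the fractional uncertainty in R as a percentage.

Absolute uncertainties add in quadrature for a linear combination:
  (δR_1)² = 14600;  (δR_2)² = 2430
δR = √(17000) = 130 Ω
R = 2320 Ω, so δR/R = 130/2320 = 0.0561.

5.61%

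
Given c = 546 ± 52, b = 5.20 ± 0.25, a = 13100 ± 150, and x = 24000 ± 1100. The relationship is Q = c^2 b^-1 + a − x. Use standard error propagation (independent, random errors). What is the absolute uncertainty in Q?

11300

Let p = c^2·b^-1 = 57300. δp/p = √((2·δc/c)² + (-1·δb/b)²) = √(0.0363 + 0.00231) = 0.196, so δp = 11300.
Q = p + a − x: δQ = √(δp² + δa² + δx²) = √(1.27e+08 + 22500 + 1.21e+06) = 11300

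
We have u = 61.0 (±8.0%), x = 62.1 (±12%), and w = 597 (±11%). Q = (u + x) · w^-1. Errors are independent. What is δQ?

Let h = u + x = 123. δh = √(δu² + δx²) = √(23.8 + 55.5) = 8.91, so δh/h = 0.0724.
Q is then a monomial in h, w:
δQ/Q = √((δh/h)² + (-1·δw/w)²) = √(0.00524 + 0.0121) = 0.132
Q = 0.206, so δQ = 0.132 × 0.206 = 0.0271.

0.0271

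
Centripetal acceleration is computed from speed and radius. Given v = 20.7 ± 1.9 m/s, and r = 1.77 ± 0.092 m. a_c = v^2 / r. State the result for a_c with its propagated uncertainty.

242 ± 46.2 m/s^2

Each factor contributes (exponent × relative error)² to (δa_c/a_c)²:
  (2·δv/v)² = (2×0.0918)² = 0.0337;  (-1·δr/r)² = (-1×0.0520)² = 0.00270
δa_c/a_c = √(0.0364) = 0.191
a_c = 242 m/s^2, so δa_c = 0.191 × 242 = 46.2 m/s^2.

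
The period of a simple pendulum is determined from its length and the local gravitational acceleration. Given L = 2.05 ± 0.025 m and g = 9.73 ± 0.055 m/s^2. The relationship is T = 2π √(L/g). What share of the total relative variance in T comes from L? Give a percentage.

(δT/T)² = (½·δL/L)² + (−½·δg/g)²
  L term: (0.5×0.0122)² = 3.72e-05
  g term: (-0.5×0.00565)² = 7.99e-06
Total = 4.52e-05. Share from L = 3.72e-05/4.52e-05 = 0.823.

82.3%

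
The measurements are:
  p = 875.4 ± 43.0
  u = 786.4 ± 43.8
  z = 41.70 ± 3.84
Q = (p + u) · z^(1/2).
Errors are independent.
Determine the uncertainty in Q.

633

Let w = p + u = 1662. δw = √(δp² + δu²) = √(1850 + 1920) = 61.4, so δw/w = 0.0369.
Q is then a monomial in w, z:
δQ/Q = √((δw/w)² + (½·δz/z)²) = √(0.00136 + 0.00212) = 0.0590
Q = 10730, so δQ = 0.0590 × 10730 = 633.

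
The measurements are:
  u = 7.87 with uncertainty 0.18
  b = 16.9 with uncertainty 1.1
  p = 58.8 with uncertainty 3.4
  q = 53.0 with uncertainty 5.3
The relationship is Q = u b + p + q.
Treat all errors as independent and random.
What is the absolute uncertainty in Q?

Let w = u·b = 133. δw/w = √((1·δu/u)² + (1·δb/b)²) = √(0.000523 + 0.00424) = 0.0690, so δw = 9.18.
Q = w + p + q: δQ = √(δw² + δp² + δq²) = √(84.2 + 11.6 + 28.1) = 11.1

11.1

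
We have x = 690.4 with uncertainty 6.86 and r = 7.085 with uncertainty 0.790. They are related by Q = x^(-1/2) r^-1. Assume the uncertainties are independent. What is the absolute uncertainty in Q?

Q is a product of powers, so relative uncertainties combine in quadrature:
  (−½·δx/x)² = (-0.5×0.00994)² = 2.47e-05;  (-1·δr/r)² = (-1×0.112)² = 0.0124
δQ/Q = √(0.0125) = 0.112
Q = 0.005372, so δQ = 0.112 × 0.005372 = 0.000600.

0.000600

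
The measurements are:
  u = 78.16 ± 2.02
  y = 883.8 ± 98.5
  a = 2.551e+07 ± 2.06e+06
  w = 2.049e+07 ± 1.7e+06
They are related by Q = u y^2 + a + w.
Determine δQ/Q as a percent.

13.0%

Let p = u·y^2 = 6.105e+07. δp/p = √((1·δu/u)² + (2·δy/y)²) = √(0.000668 + 0.0497) = 0.224, so δp = 1.37e+07.
Q = p + a + w: δQ = √(δp² + δa² + δw²) = √(1.88e+14 + 4.24e+12 + 2.89e+12) = 1.4e+07
Q = 1.071e+08, so δQ/Q = 1.4e+07/1.071e+08 = 0.130.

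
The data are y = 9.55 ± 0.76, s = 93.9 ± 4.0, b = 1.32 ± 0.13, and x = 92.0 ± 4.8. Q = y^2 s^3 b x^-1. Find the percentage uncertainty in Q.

Products/powers → add relative errors in quadrature, weighted by exponent:
  (2·δy/y)² = (2×0.0796)² = 0.0253;  (3·δs/s)² = (3×0.0426)² = 0.0163;  (1·δb/b)² = (1×0.0985)² = 0.00970;  (-1·δx/x)² = (-1×0.0522)² = 0.00272
δQ/Q = √(0.0541) = 0.233

23.3%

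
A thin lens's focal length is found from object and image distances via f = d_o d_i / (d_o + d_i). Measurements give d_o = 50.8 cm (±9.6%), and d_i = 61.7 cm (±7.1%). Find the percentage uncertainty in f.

∂f/∂d_o = (d_i/(d_o+d_i))² = 0.301;  ∂f/∂d_i = (d_o/(d_o+d_i))² = 0.204
δf = √((∂f/∂d_o · δd_o)² + (∂f/∂d_i · δd_i)²) = √(2.15 + 0.798) = 1.72 cm
f = 27.9 cm, so δf/f = 1.72/27.9 = 0.0616.

6.16%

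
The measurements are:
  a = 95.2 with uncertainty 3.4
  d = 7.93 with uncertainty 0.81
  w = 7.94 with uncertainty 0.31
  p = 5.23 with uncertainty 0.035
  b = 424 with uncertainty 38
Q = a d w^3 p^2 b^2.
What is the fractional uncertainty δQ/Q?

0.240

For a monomial Q ∝ a, d, w^3, p^2, b^2, fractional errors add in quadrature:
  (1·δa/a)² = (1×0.0357)² = 0.00128;  (1·δd/d)² = (1×0.102)² = 0.0104;  (3·δw/w)² = (3×0.0390)² = 0.0137;  (2·δp/p)² = (2×0.00669)² = 0.000179;  (2·δb/b)² = (2×0.0896)² = 0.0321
δQ/Q = √(0.0577) = 0.240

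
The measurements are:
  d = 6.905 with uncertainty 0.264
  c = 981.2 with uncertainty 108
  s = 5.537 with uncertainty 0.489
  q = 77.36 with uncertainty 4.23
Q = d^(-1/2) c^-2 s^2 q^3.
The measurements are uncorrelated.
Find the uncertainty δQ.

Since Q is a product/quotient, work with relative uncertainties:
  (−½·δd/d)² = (-0.5×0.0382)² = 0.000365;  (-2·δc/c)² = (-2×0.110)² = 0.0485;  (2·δs/s)² = (2×0.0883)² = 0.0312;  (3·δq/q)² = (3×0.0547)² = 0.0269
δQ/Q = √(0.107) = 0.327
Q = 5.610, so δQ = 0.327 × 5.610 = 1.83.

1.83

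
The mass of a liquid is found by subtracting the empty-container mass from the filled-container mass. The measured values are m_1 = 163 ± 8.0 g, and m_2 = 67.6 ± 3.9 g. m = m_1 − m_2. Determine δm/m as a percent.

9.33%

Sums and differences: (δm)² = Σ (cᵢ δxᵢ)².
  (δm_1)² = 64.0;  (δm_2)² = 15.2
δm = √(79.2) = 8.90 g
m = 95.4 g, so δm/m = 8.90/95.4 = 0.0933.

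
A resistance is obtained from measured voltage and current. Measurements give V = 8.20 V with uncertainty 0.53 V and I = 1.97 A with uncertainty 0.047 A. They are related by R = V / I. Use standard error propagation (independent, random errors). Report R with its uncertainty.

4.16 ± 0.287 Ω

Relative error in a monomial: (δR/R)² = Σ (nᵢ · δxᵢ/xᵢ)².
  (1·δV/V)² = (1×0.0646)² = 0.00418;  (-1·δI/I)² = (-1×0.0239)² = 0.000569
δR/R = √(0.00475) = 0.0689
R = 4.16 Ω, so δR = 0.0689 × 4.16 = 0.287 Ω.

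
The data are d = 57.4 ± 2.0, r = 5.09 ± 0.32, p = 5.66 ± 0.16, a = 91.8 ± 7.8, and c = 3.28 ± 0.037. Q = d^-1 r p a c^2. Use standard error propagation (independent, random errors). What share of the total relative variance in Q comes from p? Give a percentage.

(δQ/Q)² = (-1·δd/d)² + (1·δr/r)² + (1·δp/p)² + (1·δa/a)² + (2·δc/c)²
  d term: (-1×0.0348)² = 0.00121
  r term: (1×0.0629)² = 0.00395
  p term: (1×0.0283)² = 0.000799
  a term: (1×0.0850)² = 0.00722
  c term: (2×0.0113)² = 0.000509
Total = 0.0137. Share from p = 0.000799/0.0137 = 0.0584.

5.84%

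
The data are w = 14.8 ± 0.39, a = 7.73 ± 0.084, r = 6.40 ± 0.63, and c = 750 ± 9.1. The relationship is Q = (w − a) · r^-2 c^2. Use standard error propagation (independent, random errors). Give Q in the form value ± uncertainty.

Let u = w − a = 7.07. δu = √(δw² + δa²) = √(0.152 + 0.00706) = 0.399, so δu/u = 0.0564.
Q is then a monomial in u, r, c:
δQ/Q = √((δu/u)² + (-2·δr/r)² + (2·δc/c)²) = √(0.00318 + 0.0388 + 0.000589) = 0.206
Q = 97100, so δQ = 0.206 × 97100 = 20000.

97100 ± 20000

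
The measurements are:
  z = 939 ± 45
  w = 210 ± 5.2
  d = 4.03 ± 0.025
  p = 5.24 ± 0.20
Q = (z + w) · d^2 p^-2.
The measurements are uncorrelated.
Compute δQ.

Let u = z + w = 1150. δu = √(δz² + δw²) = √(2020 + 27.0) = 45.3, so δu/u = 0.0394.
Q is then a monomial in u, d, p:
δQ/Q = √((δu/u)² + (2·δd/d)² + (-2·δp/p)²) = √(0.00155 + 0.000154 + 0.00583) = 0.0868
Q = 680, so δQ = 0.0868 × 680 = 59.0.

59.0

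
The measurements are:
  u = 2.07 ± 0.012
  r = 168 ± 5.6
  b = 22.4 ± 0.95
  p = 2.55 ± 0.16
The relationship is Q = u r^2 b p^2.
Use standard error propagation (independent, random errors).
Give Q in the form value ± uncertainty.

(8.51 ± 1.26) × 10^6

Q is a product of powers, so relative uncertainties combine in quadrature:
  (1·δu/u)² = (1×0.00580)² = 3.36e-05;  (2·δr/r)² = (2×0.0333)² = 0.00444;  (1·δb/b)² = (1×0.0424)² = 0.00180;  (2·δp/p)² = (2×0.0627)² = 0.0157
δQ/Q = √(0.0220) = 0.148
Q = 8.51e+06, so δQ = 0.148 × 8.51e+06 = 1.26e+06.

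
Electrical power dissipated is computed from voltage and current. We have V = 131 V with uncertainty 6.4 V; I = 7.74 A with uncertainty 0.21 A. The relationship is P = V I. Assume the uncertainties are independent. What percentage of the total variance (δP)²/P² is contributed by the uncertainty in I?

(δP/P)² = (1·δV/V)² + (1·δI/I)²
  V term: (1×0.0489)² = 0.00239
  I term: (1×0.0271)² = 0.000736
Total = 0.00312. Share from I = 0.000736/0.00312 = 0.236.

23.6%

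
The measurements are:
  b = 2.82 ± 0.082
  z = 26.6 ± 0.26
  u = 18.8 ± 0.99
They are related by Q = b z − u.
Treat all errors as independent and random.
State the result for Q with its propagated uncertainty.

Let p = b·z = 75.0. δp/p = √((1·δb/b)² + (1·δz/z)²) = √(0.000846 + 9.55e-05) = 0.0307, so δp = 2.30.
Q = p − u: δQ = √(δp² + δu²) = √(5.30 + 0.980) = 2.51
Q = 56.2.

56.2 ± 2.51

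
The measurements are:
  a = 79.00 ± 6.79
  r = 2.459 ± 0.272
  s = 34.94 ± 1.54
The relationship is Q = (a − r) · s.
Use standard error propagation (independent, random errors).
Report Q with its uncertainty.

2674 ± 265

Let u = a − r = 76.54. δu = √(δa² + δr²) = √(46.1 + 0.0740) = 6.80, so δu/u = 0.0888.
Q is then a monomial in u, s:
δQ/Q = √((δu/u)² + (1·δs/s)²) = √(0.00788 + 0.00194) = 0.0991
Q = 2674, so δQ = 0.0991 × 2674 = 265.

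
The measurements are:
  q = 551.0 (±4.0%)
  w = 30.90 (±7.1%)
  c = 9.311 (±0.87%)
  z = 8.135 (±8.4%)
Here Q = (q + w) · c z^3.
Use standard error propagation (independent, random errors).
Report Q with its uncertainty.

Let u = q + w = 581.9. δu = √(δq² + δw²) = √(486 + 4.81) = 22.1, so δu/u = 0.0381.
Q is then a monomial in u, c, z:
δQ/Q = √((δu/u)² + (1·δc/c)² + (3·δz/z)²) = √(0.00145 + 7.57e-05 + 0.0635) = 0.255
Q = 2.917e+06, so δQ = 0.255 × 2.917e+06 = 7.44e+05.

(2.917 ± 0.744) × 10^6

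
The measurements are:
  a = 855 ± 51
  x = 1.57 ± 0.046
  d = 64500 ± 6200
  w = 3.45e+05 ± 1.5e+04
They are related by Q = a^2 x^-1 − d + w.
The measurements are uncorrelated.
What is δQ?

59500

Let p = a^2·x^-1 = 4.66e+05. δp/p = √((2·δa/a)² + (-1·δx/x)²) = √(0.0142 + 0.000858) = 0.123, so δp = 57200.
Q = p − d + w: δQ = √(δp² + δd² + δw²) = √(3.27e+09 + 3.84e+07 + 2.25e+08) = 59500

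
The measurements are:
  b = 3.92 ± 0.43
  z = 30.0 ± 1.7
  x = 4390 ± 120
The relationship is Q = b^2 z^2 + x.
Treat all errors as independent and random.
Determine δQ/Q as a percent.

Let p = b^2·z^2 = 13800. δp/p = √((2·δb/b)² + (2·δz/z)²) = √(0.0481 + 0.0128) = 0.247, so δp = 3420.
Q = p + x: δQ = √(δp² + δx²) = √(1.17e+07 + 14400) = 3420
Q = 18200, so δQ/Q = 3420/18200 = 0.188.

18.8%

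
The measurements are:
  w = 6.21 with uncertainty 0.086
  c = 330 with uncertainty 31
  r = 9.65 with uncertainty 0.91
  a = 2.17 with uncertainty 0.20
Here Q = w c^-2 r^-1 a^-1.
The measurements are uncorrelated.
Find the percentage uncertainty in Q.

23.0%

Products/powers → add relative errors in quadrature, weighted by exponent:
  (1·δw/w)² = (1×0.0138)² = 0.000192;  (-2·δc/c)² = (-2×0.0939)² = 0.0353;  (-1·δr/r)² = (-1×0.0943)² = 0.00889;  (-1·δa/a)² = (-1×0.0922)² = 0.00849
δQ/Q = √(0.0529) = 0.230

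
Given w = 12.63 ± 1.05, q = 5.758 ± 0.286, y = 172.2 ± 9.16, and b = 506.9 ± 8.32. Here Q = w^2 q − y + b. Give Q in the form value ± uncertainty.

1253 ± 160

Let p = w^2·q = 918.5. δp/p = √((2·δw/w)² + (1·δq/q)²) = √(0.0276 + 0.00247) = 0.174, so δp = 159.
Q = p − y + b: δQ = √(δp² + δy² + δb²) = √(25400 + 83.9 + 69.2) = 160
Q = 1253.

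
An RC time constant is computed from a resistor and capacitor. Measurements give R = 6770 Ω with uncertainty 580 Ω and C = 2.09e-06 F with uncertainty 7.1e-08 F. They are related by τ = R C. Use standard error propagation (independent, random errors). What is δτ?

0.00130 s

Each factor contributes (exponent × relative error)² to (δτ/τ)²:
  (1·δR/R)² = (1×0.0857)² = 0.00734;  (1·δC/C)² = (1×0.0340)² = 0.00115
δτ/τ = √(0.00849) = 0.0922
τ = 0.0141 s, so δτ = 0.0922 × 0.0141 = 0.00130 s.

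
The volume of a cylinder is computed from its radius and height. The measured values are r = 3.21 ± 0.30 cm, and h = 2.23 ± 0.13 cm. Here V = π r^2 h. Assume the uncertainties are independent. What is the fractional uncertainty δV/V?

V is a product of powers, so relative uncertainties combine in quadrature:
  (2·δr/r)² = (2×0.0935)² = 0.0349;  (1·δh/h)² = (1×0.0583)² = 0.00340
δV/V = √(0.0383) = 0.196

0.196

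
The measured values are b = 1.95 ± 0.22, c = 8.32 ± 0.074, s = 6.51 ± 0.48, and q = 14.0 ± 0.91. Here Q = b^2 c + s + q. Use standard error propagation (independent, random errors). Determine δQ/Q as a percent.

Let p = b^2·c = 31.6. δp/p = √((2·δb/b)² + (1·δc/c)²) = √(0.0509 + 7.91e-05) = 0.226, so δp = 7.14.
Q = p + s + q: δQ = √(δp² + δs² + δq²) = √(51.0 + 0.230 + 0.828) = 7.22
Q = 52.1, so δQ/Q = 7.22/52.1 = 0.138.

13.8%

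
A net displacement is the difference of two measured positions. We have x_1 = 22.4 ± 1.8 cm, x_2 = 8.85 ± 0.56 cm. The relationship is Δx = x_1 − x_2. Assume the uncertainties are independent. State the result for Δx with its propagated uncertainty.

13.5 ± 1.89 cm

Absolute uncertainties add in quadrature for a linear combination:
  (δx_1)² = 3.24;  (δx_2)² = 0.314
δΔx = √(3.55) = 1.89 cm
Δx = 13.5 cm.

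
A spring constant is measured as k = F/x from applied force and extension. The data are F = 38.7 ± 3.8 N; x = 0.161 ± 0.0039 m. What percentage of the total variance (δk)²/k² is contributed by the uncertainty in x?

5.74%

(δk/k)² = (1·δF/F)² + (-1·δx/x)²
  F term: (1×0.0982)² = 0.00964
  x term: (-1×0.0242)² = 0.000587
Total = 0.0102. Share from x = 0.000587/0.0102 = 0.0574.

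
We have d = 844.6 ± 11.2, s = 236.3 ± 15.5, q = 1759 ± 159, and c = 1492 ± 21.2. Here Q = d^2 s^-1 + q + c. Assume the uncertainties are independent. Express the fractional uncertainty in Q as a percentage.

Let p = d^2·s^-1 = 3019. δp/p = √((2·δd/d)² + (-1·δs/s)²) = √(0.000703 + 0.00430) = 0.0708, so δp = 214.
Q = p + q + c: δQ = √(δp² + δq² + δc²) = √(45600 + 25300 + 449) = 267
Q = 6270, so δQ/Q = 267/6270 = 0.0426.

4.26%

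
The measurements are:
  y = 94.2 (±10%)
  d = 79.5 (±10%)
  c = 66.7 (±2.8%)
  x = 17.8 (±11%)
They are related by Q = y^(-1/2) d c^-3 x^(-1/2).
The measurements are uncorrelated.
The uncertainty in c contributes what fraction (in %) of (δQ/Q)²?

(δQ/Q)² = (−½·δy/y)² + (1·δd/d)² + (-3·δc/c)² + (−½·δx/x)²
  y term: (-0.5×0.100)² = 0.00250
  d term: (1×0.100)² = 0.0100
  c term: (-3×0.0280)² = 0.00706
  x term: (-0.5×0.110)² = 0.00302
Total = 0.0226. Share from c = 0.00706/0.0226 = 0.312.

31.2%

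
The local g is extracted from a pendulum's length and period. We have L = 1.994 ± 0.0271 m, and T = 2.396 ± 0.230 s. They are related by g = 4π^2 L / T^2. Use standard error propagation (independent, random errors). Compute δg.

2.64 m/s^2

Since g is a product/quotient, work with relative uncertainties:
  (1·δL/L)² = (1×0.0136)² = 0.000185;  (-2·δT/T)² = (-2×0.0960)² = 0.0369
δg/g = √(0.0370) = 0.192
g = 13.71 m/s^2, so δg = 0.192 × 13.71 = 2.64 m/s^2.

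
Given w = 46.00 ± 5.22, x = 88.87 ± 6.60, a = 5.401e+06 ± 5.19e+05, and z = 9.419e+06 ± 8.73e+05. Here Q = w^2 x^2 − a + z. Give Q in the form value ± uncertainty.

Let p = w^2·x^2 = 1.671e+07. δp/p = √((2·δw/w)² + (2·δx/x)²) = √(0.0515 + 0.0221) = 0.271, so δp = 4.53e+06.
Q = p − a + z: δQ = √(δp² + δa² + δz²) = √(2.05e+13 + 2.69e+11 + 7.62e+11) = 4.65e+06
Q = 2.073e+07.

(2.073 ± 0.465) × 10^7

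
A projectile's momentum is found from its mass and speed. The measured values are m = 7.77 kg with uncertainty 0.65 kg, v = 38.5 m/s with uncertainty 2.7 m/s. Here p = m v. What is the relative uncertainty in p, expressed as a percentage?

10.9%

Since p is a product/quotient, work with relative uncertainties:
  (1·δm/m)² = (1×0.0837)² = 0.00700;  (1·δv/v)² = (1×0.0701)² = 0.00492
δp/p = √(0.0119) = 0.109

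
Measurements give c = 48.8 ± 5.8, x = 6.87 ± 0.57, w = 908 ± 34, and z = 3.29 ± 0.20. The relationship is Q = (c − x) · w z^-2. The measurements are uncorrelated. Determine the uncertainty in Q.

663

Let u = c − x = 41.9. δu = √(δc² + δx²) = √(33.6 + 0.325) = 5.83, so δu/u = 0.139.
Q is then a monomial in u, w, z:
δQ/Q = √((δu/u)² + (1·δw/w)² + (-2·δz/z)²) = √(0.0193 + 0.00140 + 0.0148) = 0.188
Q = 3520, so δQ = 0.188 × 3520 = 663.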